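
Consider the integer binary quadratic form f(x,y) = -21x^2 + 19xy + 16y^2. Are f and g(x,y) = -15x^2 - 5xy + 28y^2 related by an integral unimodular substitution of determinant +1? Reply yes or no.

D₁ = 1705, D₂ = 1705
river cycle of f (length 10): (16, 13, -24), (-24, 35, 5), (5, 35, -24), (-24, 13, 16), (16, 19, -21), (-21, 23, 14), (14, 33, -11), (-11, 33, 14), (14, 23, -21), (-21, 19, 16)
river cycle of g (length 8): (-15, 25, 18), (18, 11, -22), (-22, 33, 7), (7, 37, -12), (-12, 35, 10), (10, 25, -27), (-27, 29, 8), (8, 35, -15)
cycles differ ⇒ inequivalent

no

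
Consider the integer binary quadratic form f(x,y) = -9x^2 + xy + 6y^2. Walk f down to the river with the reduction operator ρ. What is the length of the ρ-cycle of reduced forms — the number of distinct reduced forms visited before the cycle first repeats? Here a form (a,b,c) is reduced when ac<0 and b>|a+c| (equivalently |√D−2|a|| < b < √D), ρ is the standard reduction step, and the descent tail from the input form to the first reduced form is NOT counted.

D = 217, ⌊√D⌋ = 14
descent: ρ → (6,11,-4)  [lands on river]
river: ρ → (-4,13,3)
river: ρ → (3,11,-8)
river: ρ → (-8,5,6)
river: ρ → (6,7,-7)
river: ρ → (-7,7,6)
river: ρ → (6,5,-8)
river: ρ → (-8,11,3)
river: ρ → (3,13,-4)
river: ρ → (-4,11,6)
river: ρ → (6,13,-2)
river: ρ → (-2,11,12)
river: ρ → (12,13,-1)
river: ρ → (-1,13,12)
river: ρ → (12,11,-2)
river: ρ → (-2,13,6)
ρ-cycle length = 16 (tail of 1 descent step not counted)

16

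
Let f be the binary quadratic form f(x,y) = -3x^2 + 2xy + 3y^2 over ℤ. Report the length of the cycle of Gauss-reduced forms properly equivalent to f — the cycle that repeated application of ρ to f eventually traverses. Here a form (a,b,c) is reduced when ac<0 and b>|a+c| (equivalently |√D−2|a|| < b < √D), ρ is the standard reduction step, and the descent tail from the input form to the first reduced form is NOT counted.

D = 40, ⌊√D⌋ = 6
river: ρ → (3,4,-2)
river: ρ → (-2,4,3)
river: ρ → (3,2,-3)
river: ρ → (-3,4,2)
river: ρ → (2,4,-3)
river: ρ → (-3,2,3)
ρ-cycle length = 6 (tail of 0 descent steps not counted)

6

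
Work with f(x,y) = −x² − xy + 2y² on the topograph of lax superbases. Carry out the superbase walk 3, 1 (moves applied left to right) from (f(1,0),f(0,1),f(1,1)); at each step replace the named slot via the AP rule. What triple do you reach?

start (-1,2,0) = (f(1,0),f(0,1),f(1,1))
replace slot 3: 2·((-1)+2) − 0 = 2 → (-1,2,2)
replace slot 1: 2·(2+2) − (-1) = 9 → (9,2,2)

9,2,2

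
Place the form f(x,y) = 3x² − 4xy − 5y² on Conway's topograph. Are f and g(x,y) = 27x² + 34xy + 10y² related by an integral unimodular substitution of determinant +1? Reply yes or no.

D₁ = 76, D₂ = 76
river cycle of f (length 6): (-5, 4, 3), (3, 8, -1), (-1, 8, 3), (3, 4, -5), (-5, 6, 2), (2, 6, -5)
river cycle of g (length 6): (-1, 8, 3), (3, 4, -5), (-5, 6, 2), (2, 6, -5), (-5, 4, 3), (3, 8, -1)
cycles coincide ⇒ equivalent

yes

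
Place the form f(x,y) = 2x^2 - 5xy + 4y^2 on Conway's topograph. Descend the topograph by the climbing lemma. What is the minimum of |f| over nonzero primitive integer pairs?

translate: b→-1 (≡-5 mod 4), so (2,-5,4)→(2,-1,1)
flip: (2,-1,1)→(1,1,2)
reduced (well bottom): (1,1,2) with a≤c, −a<b≤a
well minimum = a = 1

1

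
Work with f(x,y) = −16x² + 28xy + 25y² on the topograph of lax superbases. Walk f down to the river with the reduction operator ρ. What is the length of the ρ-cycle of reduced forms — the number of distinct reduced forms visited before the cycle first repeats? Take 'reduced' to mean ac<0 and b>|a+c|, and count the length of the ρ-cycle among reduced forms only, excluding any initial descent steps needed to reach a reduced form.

D = 2384, ⌊√D⌋ = 48
river: ρ → (25,22,-19)
river: ρ → (-19,16,28)
river: ρ → (28,40,-7)
river: ρ → (-7,44,16)
river: ρ → (16,20,-31)
river: ρ → (-31,42,5)
river: ρ → (5,48,-4)
river: ρ → (-4,48,5)
river: ρ → (5,42,-31)
river: ρ → (-31,20,16)
river: ρ → (16,44,-7)
river: ρ → (-7,40,28)
river: ρ → (28,16,-19)
river: ρ → (-19,22,25)
river: ρ → (25,28,-16)
river: ρ → (-16,36,17)
river: ρ → (17,32,-20)
river: ρ → (-20,48,1)
river: ρ → (1,48,-20)
river: ρ → (-20,32,17)
river: ρ → (17,36,-16)
river: ρ → (-16,28,25)
ρ-cycle length = 22 (tail of 0 descent steps not counted)

22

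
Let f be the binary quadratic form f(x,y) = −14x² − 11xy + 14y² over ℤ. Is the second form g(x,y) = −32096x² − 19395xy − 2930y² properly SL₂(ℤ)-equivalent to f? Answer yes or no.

D₁ = 905, D₂ = 905
river cycle of f (length 6): (14, 11, -14), (-14, 17, 11), (11, 27, -4), (-4, 29, 4), (4, 27, -11), (-11, 17, 14)
river cycle of g (length 6): (-14, 17, 11), (11, 27, -4), (-4, 29, 4), (4, 27, -11), (-11, 17, 14), (14, 11, -14)
cycles coincide ⇒ equivalent

yes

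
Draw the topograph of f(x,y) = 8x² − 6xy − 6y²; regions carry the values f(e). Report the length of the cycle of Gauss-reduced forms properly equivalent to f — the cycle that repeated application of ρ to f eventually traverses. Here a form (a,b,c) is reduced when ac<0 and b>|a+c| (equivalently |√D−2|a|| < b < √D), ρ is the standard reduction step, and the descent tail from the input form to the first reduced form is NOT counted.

D = 228, ⌊√D⌋ = 15
descent: ρ → (-6,6,8)  [lands on river]
river: ρ → (8,10,-4)
river: ρ → (-4,14,2)
river: ρ → (2,14,-4)
river: ρ → (-4,10,8)
river: ρ → (8,6,-6)
ρ-cycle length = 6 (tail of 1 descent step not counted)

6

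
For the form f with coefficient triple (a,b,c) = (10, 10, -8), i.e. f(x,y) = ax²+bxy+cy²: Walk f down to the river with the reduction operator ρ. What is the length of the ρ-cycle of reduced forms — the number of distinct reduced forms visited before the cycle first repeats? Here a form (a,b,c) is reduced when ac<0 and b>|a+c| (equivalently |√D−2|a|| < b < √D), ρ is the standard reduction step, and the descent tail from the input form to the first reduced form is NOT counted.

D = 420, ⌊√D⌋ = 20
river: ρ → (-8,6,12)
river: ρ → (12,18,-2)
river: ρ → (-2,18,12)
river: ρ → (12,6,-8)
river: ρ → (-8,10,10)
river: ρ → (10,10,-8)
ρ-cycle length = 6 (tail of 0 descent steps not counted)

6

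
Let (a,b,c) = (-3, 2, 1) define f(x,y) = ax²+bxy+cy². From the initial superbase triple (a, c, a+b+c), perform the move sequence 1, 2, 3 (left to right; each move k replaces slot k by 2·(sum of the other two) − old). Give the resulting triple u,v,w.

start (-3,1,0) = (f(1,0),f(0,1),f(1,1))
replace slot 1: 2·(1+0) − (-3) = 5 → (5,1,0)
replace slot 2: 2·(5+0) − 1 = 9 → (5,9,0)
replace slot 3: 2·(5+9) − 0 = 28 → (5,9,28)

5,9,28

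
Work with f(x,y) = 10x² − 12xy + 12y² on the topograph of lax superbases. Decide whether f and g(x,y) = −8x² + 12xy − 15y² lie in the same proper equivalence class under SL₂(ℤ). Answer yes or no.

D₁ = -336, D₂ = -336
f: translate: b→8 (≡-12 mod 20), so (10,-12,12)→(10,8,10)
f: reduced (well bottom): (10,8,10) with a≤c, −a<b≤a
g is negative-definite; reduce −g:
−g: translate: b→4 (≡-12 mod 16), so (8,-12,15)→(8,4,11)
−g: reduced (well bottom): (8,4,11) with a≤c, −a<b≤a
flip sign back: reduced form of g is (-8,-4,-11)
reduced forms (10, 8, 10) vs (-8, -4, -11) ⇒ inequivalent

no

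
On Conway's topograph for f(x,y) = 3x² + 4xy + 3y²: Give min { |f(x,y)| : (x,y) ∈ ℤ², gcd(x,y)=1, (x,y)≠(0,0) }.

translate: b→-2 (≡4 mod 6), so (3,4,3)→(3,-2,2)
flip: (3,-2,2)→(2,2,3)
reduced (well bottom): (2,2,3) with a≤c, −a<b≤a
well minimum = a = 2

2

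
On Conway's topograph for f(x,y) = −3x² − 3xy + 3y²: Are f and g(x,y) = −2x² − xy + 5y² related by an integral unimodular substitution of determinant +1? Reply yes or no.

D₁ = 45, D₂ = 41
discriminants differ ⇒ not SL₂(ℤ)-equivalent

no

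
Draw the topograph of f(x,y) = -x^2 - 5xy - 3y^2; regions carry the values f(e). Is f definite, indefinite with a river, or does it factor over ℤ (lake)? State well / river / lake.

D = b²−4ac = (-5)² − 4·(-1)·(-3) = 13
D > 0 non-square ⇒ indefinite ⇒ periodic river

river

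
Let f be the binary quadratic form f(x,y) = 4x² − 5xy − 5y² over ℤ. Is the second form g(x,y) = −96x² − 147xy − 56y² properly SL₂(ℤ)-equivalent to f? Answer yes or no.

D₁ = 105, D₂ = 105
river cycle of f (length 6): (-5, 5, 4), (4, 3, -6), (-6, 9, 1), (1, 9, -6), (-6, 3, 4), (4, 5, -5)
river cycle of g (length 6): (-5, 5, 4), (4, 3, -6), (-6, 9, 1), (1, 9, -6), (-6, 3, 4), (4, 5, -5)
cycles coincide ⇒ equivalent

yes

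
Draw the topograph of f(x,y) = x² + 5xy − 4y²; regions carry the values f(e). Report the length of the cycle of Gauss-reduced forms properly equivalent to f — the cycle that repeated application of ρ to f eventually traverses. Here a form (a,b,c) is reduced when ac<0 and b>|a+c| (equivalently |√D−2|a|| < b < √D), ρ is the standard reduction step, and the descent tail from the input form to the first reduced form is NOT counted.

D = 41, ⌊√D⌋ = 6
river: ρ → (-4,3,2)
river: ρ → (2,5,-2)
river: ρ → (-2,3,4)
river: ρ → (4,5,-1)
river: ρ → (-1,5,4)
river: ρ → (4,3,-2)
river: ρ → (-2,5,2)
river: ρ → (2,3,-4)
river: ρ → (-4,5,1)
river: ρ → (1,5,-4)
ρ-cycle length = 10 (tail of 0 descent steps not counted)

10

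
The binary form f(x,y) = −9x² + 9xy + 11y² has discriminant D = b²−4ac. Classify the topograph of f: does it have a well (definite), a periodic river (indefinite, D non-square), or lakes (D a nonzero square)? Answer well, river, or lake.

D = b²−4ac = 9² − 4·(-9)·11 = 477
D > 0 non-square ⇒ indefinite ⇒ periodic river

river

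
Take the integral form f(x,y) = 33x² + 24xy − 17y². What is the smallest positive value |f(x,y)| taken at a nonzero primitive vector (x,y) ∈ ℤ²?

river: ρ → (-17,44,13)
river: ρ → (13,34,-32)
river: ρ → (-32,30,15)
river: ρ → (15,30,-32)
river: ρ → (-32,34,13)
river: ρ → (13,44,-17)
river: ρ → (-17,24,33)
river: ρ → (33,42,-8)
river: ρ → (-8,38,43)
river: ρ → (43,48,-3)
river: ρ → (-3,48,43)
river: ρ → (43,38,-8)
river: ρ → (-8,42,33)
river: ρ → (33,24,-17)
closes: descent 0, river 14
min |a| on river = 3

3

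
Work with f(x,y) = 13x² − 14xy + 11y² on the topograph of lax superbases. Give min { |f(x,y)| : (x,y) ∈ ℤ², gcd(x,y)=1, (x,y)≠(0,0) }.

translate: b→12 (≡-14 mod 26), so (13,-14,11)→(13,12,10)
flip: (13,12,10)→(10,-12,13)
translate: b→8 (≡-12 mod 20), so (10,-12,13)→(10,8,11)
reduced (well bottom): (10,8,11) with a≤c, −a<b≤a
well minimum = a = 10

10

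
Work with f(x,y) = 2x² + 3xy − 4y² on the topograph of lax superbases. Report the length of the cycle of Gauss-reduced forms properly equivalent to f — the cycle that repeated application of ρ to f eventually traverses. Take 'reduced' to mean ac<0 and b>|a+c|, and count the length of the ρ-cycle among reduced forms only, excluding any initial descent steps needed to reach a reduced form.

D = 41, ⌊√D⌋ = 6
river: ρ → (-4,5,1)
river: ρ → (1,5,-4)
river: ρ → (-4,3,2)
river: ρ → (2,5,-2)
river: ρ → (-2,3,4)
river: ρ → (4,5,-1)
river: ρ → (-1,5,4)
river: ρ → (4,3,-2)
river: ρ → (-2,5,2)
river: ρ → (2,3,-4)
ρ-cycle length = 10 (tail of 0 descent steps not counted)

10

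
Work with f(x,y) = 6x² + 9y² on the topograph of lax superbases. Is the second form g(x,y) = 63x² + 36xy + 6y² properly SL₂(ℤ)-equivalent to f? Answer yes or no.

D₁ = -216, D₂ = -216
f: reduced (well bottom): (6,0,9) with a≤c, −a<b≤a
g: flip: (63,36,6)→(6,-36,63)
g: translate: b→0 (≡-36 mod 12), so (6,-36,63)→(6,0,9)
g: reduced (well bottom): (6,0,9) with a≤c, −a<b≤a
reduced forms (6, 0, 9) vs (6, 0, 9) ⇒ equivalent

yes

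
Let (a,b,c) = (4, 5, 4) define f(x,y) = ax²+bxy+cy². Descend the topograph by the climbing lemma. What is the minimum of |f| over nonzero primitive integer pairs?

translate: b→-3 (≡5 mod 8), so (4,5,4)→(4,-3,3)
flip: (4,-3,3)→(3,3,4)
reduced (well bottom): (3,3,4) with a≤c, −a<b≤a
well minimum = a = 3

3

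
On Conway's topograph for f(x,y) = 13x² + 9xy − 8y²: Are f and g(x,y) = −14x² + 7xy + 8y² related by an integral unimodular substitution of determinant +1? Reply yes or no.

D₁ = 497, D₂ = 497
river cycle of f (length 14): (-8, 7, 14), (14, 21, -1), (-1, 21, 14), (14, 7, -8), (-8, 9, 13), (13, 17, -4), (-4, 15, 17), (17, 19, -2), (-2, 21, 7), (7, 21, -2), … (4 more)
river cycle of g (length 14): (8, 9, -13), (-13, 17, 4), (4, 15, -17), (-17, 19, 2), (2, 21, -7), (-7, 21, 2), (2, 19, -17), (-17, 15, 4), (4, 17, -13), (-13, 9, 8), … (4 more)
cycles differ ⇒ inequivalent

no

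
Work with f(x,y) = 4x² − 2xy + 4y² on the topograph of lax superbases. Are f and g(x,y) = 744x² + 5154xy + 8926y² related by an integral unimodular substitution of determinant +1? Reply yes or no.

D₁ = -60, D₂ = -60
f: flip: (4,-2,4)→(4,2,4)
f: reduced (well bottom): (4,2,4) with a≤c, −a<b≤a
g: translate: b→690 (≡5154 mod 1488), so (744,5154,8926)→(744,690,160)
g: flip: (744,690,160)→(160,-690,744)
g: translate: b→-50 (≡-690 mod 320), so (160,-690,744)→(160,-50,4)
g: flip: (160,-50,4)→(4,50,160)
g: translate: b→2 (≡50 mod 8), so (4,50,160)→(4,2,4)
g: reduced (well bottom): (4,2,4) with a≤c, −a<b≤a
reduced forms (4, 2, 4) vs (4, 2, 4) ⇒ equivalent

yes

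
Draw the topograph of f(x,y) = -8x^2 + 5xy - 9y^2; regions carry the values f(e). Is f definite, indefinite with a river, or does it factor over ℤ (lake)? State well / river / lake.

D = b²−4ac = 5² − 4·(-8)·(-9) = -263
D < 0 ⇒ definite ⇒ every region one sign ⇒ single well

well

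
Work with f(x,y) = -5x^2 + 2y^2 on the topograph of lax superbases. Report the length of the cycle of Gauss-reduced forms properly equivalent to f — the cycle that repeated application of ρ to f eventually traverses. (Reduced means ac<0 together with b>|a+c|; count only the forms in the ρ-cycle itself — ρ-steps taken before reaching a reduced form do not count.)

D = 40, ⌊√D⌋ = 6
descent: ρ → (2,4,-3)  [lands on river]
river: ρ → (-3,2,3)
river: ρ → (3,4,-2)
river: ρ → (-2,4,3)
river: ρ → (3,2,-3)
river: ρ → (-3,4,2)
ρ-cycle length = 6 (tail of 1 descent step not counted)

6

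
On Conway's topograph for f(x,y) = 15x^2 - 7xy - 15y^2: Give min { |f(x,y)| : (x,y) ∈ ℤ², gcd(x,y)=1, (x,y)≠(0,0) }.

descent: ρ → (-15,7,15)  [lands on river]
river: ρ → (15,23,-7)
river: ρ → (-7,19,21)
river: ρ → (21,23,-5)
river: ρ → (-5,27,11)
river: ρ → (11,17,-15)
river: ρ → (-15,13,13)
river: ρ → (13,13,-15)
river: ρ → (-15,17,11)
river: ρ → (11,27,-5)
river: ρ → (-5,23,21)
river: ρ → (21,19,-7)
river: ρ → (-7,23,15)
river: ρ → (15,7,-15)
river: ρ → (-15,23,7)
river: ρ → (7,19,-21)
river: ρ → (-21,23,5)
river: ρ → (5,27,-11)
river: ρ → (-11,17,15)
river: ρ → (15,13,-13)
river: ρ → (-13,13,15)
river: ρ → (15,17,-11)
river: ρ → (-11,27,5)
river: ρ → (5,23,-21)
river: ρ → (-21,19,7)
river: ρ → (7,23,-15)
closes: descent 1, river 26
min |a| on river = 5

5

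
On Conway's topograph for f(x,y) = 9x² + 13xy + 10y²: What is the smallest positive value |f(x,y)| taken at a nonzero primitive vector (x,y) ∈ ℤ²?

translate: b→-5 (≡13 mod 18), so (9,13,10)→(9,-5,6)
flip: (9,-5,6)→(6,5,9)
reduced (well bottom): (6,5,9) with a≤c, −a<b≤a
well minimum = a = 6

6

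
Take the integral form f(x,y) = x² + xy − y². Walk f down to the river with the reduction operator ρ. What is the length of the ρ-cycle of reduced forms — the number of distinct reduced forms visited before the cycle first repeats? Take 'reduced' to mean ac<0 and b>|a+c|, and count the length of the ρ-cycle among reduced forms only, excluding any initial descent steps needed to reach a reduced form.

D = 5, ⌊√D⌋ = 2
river: ρ → (-1,1,1)
river: ρ → (1,1,-1)
ρ-cycle length = 2 (tail of 0 descent steps not counted)

2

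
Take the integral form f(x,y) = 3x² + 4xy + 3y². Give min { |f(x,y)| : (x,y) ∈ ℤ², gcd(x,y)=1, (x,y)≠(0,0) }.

translate: b→-2 (≡4 mod 6), so (3,4,3)→(3,-2,2)
flip: (3,-2,2)→(2,2,3)
reduced (well bottom): (2,2,3) with a≤c, −a<b≤a
well minimum = a = 2

2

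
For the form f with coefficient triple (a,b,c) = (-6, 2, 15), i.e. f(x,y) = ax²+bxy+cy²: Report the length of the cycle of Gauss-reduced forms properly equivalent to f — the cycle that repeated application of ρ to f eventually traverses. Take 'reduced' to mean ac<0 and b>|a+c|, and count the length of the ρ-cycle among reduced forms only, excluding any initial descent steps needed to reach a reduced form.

D = 364, ⌊√D⌋ = 19
descent: ρ → (15,-2,-6)
descent: ρ → (-6,14,7)  [lands on river]
river: ρ → (7,14,-6)
river: ρ → (-6,10,11)
river: ρ → (11,12,-5)
river: ρ → (-5,18,2)
river: ρ → (2,18,-5)
river: ρ → (-5,12,11)
river: ρ → (11,10,-6)
ρ-cycle length = 8 (tail of 2 descent steps not counted)

8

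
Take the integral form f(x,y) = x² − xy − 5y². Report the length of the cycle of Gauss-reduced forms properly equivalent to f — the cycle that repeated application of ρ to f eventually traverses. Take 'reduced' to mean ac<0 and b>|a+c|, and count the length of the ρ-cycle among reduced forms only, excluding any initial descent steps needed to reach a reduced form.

D = 21, ⌊√D⌋ = 4
descent: ρ → (-5,1,1)
descent: ρ → (1,3,-3)  [lands on river]
river: ρ → (-3,3,1)
ρ-cycle length = 2 (tail of 2 descent steps not counted)

2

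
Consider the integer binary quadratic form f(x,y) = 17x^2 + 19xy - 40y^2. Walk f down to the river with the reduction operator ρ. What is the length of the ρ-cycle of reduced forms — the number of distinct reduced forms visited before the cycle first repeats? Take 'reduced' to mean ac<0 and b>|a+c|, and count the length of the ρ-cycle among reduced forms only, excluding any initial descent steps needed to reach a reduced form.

D = 3081, ⌊√D⌋ = 55
descent: ρ → (-40,-19,17)
descent: ρ → (17,53,-4)  [lands on river]
river: ρ → (-4,51,30)
river: ρ → (30,9,-25)
river: ρ → (-25,41,14)
river: ρ → (14,43,-22)
river: ρ → (-22,45,12)
river: ρ → (12,51,-10)
river: ρ → (-10,49,17)
ρ-cycle length = 8 (tail of 2 descent steps not counted)

8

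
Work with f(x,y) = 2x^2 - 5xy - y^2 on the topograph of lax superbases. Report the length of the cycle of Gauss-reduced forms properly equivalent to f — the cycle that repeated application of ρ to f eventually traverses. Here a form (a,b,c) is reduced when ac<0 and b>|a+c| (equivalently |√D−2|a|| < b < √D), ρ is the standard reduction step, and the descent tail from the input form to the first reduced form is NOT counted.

D = 33, ⌊√D⌋ = 5
descent: ρ → (-1,5,2)  [lands on river]
river: ρ → (2,3,-3)
river: ρ → (-3,3,2)
river: ρ → (2,5,-1)
ρ-cycle length = 4 (tail of 1 descent step not counted)

4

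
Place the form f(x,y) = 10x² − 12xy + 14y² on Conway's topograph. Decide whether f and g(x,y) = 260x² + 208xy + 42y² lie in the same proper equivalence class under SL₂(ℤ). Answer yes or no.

D₁ = -416, D₂ = -416
f: translate: b→8 (≡-12 mod 20), so (10,-12,14)→(10,8,12)
f: reduced (well bottom): (10,8,12) with a≤c, −a<b≤a
g: flip: (260,208,42)→(42,-208,260)
g: translate: b→-40 (≡-208 mod 84), so (42,-208,260)→(42,-40,12)
g: flip: (42,-40,12)→(12,40,42)
g: translate: b→-8 (≡40 mod 24), so (12,40,42)→(12,-8,10)
g: flip: (12,-8,10)→(10,8,12)
g: reduced (well bottom): (10,8,12) with a≤c, −a<b≤a
reduced forms (10, 8, 12) vs (10, 8, 12) ⇒ equivalent

yes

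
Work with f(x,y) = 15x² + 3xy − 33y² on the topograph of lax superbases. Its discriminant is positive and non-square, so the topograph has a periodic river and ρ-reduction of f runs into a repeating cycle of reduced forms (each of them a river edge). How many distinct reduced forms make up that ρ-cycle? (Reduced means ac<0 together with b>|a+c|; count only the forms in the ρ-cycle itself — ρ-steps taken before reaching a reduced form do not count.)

D = 1989, ⌊√D⌋ = 44
descent: ρ → (-33,-3,15)
descent: ρ → (15,33,-15)  [lands on river]
river: ρ → (-15,27,21)
river: ρ → (21,15,-21)
river: ρ → (-21,27,15)
ρ-cycle length = 4 (tail of 2 descent steps not counted)

4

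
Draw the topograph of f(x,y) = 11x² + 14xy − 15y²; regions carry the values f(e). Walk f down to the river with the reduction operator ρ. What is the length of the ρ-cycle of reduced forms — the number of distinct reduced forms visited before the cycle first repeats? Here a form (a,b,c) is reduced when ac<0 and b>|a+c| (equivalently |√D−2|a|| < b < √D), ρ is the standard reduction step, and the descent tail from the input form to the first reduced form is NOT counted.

D = 856, ⌊√D⌋ = 29
river: ρ → (-15,16,10)
river: ρ → (10,24,-7)
river: ρ → (-7,18,19)
river: ρ → (19,20,-6)
river: ρ → (-6,28,3)
river: ρ → (3,26,-15)
river: ρ → (-15,4,14)
river: ρ → (14,24,-5)
river: ρ → (-5,26,9)
river: ρ → (9,28,-2)
river: ρ → (-2,28,9)
river: ρ → (9,26,-5)
river: ρ → (-5,24,14)
river: ρ → (14,4,-15)
river: ρ → (-15,26,3)
river: ρ → (3,28,-6)
river: ρ → (-6,20,19)
river: ρ → (19,18,-7)
river: ρ → (-7,24,10)
river: ρ → (10,16,-15)
river: ρ → (-15,14,11)
river: ρ → (11,8,-18)
river: ρ → (-18,28,1)
river: ρ → (1,28,-18)
river: ρ → (-18,8,11)
river: ρ → (11,14,-15)
ρ-cycle length = 26 (tail of 0 descent steps not counted)

26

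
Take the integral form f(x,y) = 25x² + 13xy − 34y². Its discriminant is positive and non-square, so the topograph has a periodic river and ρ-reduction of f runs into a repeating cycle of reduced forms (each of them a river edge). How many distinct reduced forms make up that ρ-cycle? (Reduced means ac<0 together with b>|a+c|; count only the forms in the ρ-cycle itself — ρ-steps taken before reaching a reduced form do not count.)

D = 3569, ⌊√D⌋ = 59
river: ρ → (-34,55,4)
river: ρ → (4,57,-20)
river: ρ → (-20,23,38)
river: ρ → (38,53,-5)
river: ρ → (-5,57,16)
river: ρ → (16,39,-32)
river: ρ → (-32,25,23)
river: ρ → (23,21,-34)
river: ρ → (-34,47,10)
river: ρ → (10,53,-19)
river: ρ → (-19,23,40)
river: ρ → (40,57,-2)
river: ρ → (-2,59,11)
river: ρ → (11,51,-22)
river: ρ → (-22,37,25)
river: ρ → (25,13,-34)
ρ-cycle length = 16 (tail of 0 descent steps not counted)

16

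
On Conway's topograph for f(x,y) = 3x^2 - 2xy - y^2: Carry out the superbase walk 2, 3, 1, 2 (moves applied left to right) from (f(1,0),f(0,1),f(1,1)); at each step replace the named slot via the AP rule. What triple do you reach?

start (3,-1,0) = (f(1,0),f(0,1),f(1,1))
replace slot 2: 2·(3+0) − (-1) = 7 → (3,7,0)
replace slot 3: 2·(3+7) − 0 = 20 → (3,7,20)
replace slot 1: 2·(7+20) − 3 = 51 → (51,7,20)
replace slot 2: 2·(51+20) − 7 = 135 → (51,135,20)

51,135,20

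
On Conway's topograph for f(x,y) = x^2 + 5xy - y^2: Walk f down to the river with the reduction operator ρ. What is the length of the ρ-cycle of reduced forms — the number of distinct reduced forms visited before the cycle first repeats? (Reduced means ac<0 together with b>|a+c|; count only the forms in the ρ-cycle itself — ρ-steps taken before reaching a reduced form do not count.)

D = 29, ⌊√D⌋ = 5
river: ρ → (-1,5,1)
river: ρ → (1,5,-1)
ρ-cycle length = 2 (tail of 0 descent steps not counted)

2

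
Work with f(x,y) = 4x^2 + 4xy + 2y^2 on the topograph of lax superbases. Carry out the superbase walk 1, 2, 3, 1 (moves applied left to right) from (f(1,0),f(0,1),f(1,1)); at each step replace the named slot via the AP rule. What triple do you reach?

start (4,2,10) = (f(1,0),f(0,1),f(1,1))
replace slot 1: 2·(2+10) − 4 = 20 → (20,2,10)
replace slot 2: 2·(20+10) − 2 = 58 → (20,58,10)
replace slot 3: 2·(20+58) − 10 = 146 → (20,58,146)
replace slot 1: 2·(58+146) − 20 = 388 → (388,58,146)

388,58,146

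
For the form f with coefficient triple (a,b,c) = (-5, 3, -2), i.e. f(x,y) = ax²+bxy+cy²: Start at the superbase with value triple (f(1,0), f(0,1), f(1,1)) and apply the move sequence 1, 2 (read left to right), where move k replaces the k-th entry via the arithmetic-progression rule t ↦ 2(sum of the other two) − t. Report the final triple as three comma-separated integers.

start (-5,-2,-4) = (f(1,0),f(0,1),f(1,1))
replace slot 1: 2·((-2)+(-4)) − (-5) = -7 → (-7,-2,-4)
replace slot 2: 2·((-7)+(-4)) − (-2) = -20 → (-7,-20,-4)

-7,-20,-4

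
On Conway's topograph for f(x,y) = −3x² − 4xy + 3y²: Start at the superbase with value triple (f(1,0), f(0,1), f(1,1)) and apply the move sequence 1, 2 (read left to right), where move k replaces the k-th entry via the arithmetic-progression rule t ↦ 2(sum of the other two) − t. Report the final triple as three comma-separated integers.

start (-3,3,-4) = (f(1,0),f(0,1),f(1,1))
replace slot 1: 2·(3+(-4)) − (-3) = 1 → (1,3,-4)
replace slot 2: 2·(1+(-4)) − 3 = -9 → (1,-9,-4)

1,-9,-4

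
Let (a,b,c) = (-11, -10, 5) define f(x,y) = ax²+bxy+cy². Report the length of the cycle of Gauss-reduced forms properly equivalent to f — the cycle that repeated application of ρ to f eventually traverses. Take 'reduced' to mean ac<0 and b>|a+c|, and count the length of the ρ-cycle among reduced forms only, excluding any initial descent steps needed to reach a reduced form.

D = 320, ⌊√D⌋ = 17
descent: ρ → (5,10,-11)  [lands on river]
river: ρ → (-11,12,4)
river: ρ → (4,12,-11)
river: ρ → (-11,10,5)
ρ-cycle length = 4 (tail of 1 descent step not counted)

4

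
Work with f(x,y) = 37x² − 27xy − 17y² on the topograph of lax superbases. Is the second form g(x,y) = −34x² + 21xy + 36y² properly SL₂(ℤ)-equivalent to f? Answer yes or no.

D₁ = 3245, D₂ = 5337
discriminants differ ⇒ not SL₂(ℤ)-equivalent

no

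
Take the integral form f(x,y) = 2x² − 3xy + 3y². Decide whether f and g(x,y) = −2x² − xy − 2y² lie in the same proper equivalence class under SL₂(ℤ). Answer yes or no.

D₁ = -15, D₂ = -15
f: translate: b→1 (≡-3 mod 4), so (2,-3,3)→(2,1,2)
f: reduced (well bottom): (2,1,2) with a≤c, −a<b≤a
g is negative-definite; reduce −g:
−g: reduced (well bottom): (2,1,2) with a≤c, −a<b≤a
flip sign back: reduced form of g is (-2,-1,-2)
reduced forms (2, 1, 2) vs (-2, -1, -2) ⇒ inequivalent

no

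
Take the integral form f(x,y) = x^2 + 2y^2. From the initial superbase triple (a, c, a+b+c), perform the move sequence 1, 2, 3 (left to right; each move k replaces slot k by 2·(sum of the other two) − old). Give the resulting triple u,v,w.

start (1,2,3) = (f(1,0),f(0,1),f(1,1))
replace slot 1: 2·(2+3) − 1 = 9 → (9,2,3)
replace slot 2: 2·(9+3) − 2 = 22 → (9,22,3)
replace slot 3: 2·(9+22) − 3 = 59 → (9,22,59)

9,22,59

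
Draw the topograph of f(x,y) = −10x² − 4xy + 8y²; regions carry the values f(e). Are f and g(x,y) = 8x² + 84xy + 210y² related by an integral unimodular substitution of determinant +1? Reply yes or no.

D₁ = 336, D₂ = 336
river cycle of f (length 6): (8, 4, -10), (-10, 16, 2), (2, 16, -10), (-10, 4, 8), (8, 12, -6), (-6, 12, 8)
river cycle of g (length 6): (8, 4, -10), (-10, 16, 2), (2, 16, -10), (-10, 4, 8), (8, 12, -6), (-6, 12, 8)
cycles coincide ⇒ equivalent

yes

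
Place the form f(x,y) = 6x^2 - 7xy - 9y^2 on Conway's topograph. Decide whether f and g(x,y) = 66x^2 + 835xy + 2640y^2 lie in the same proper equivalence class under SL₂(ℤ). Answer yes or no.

D₁ = 265, D₂ = 265
river cycle of f (length 22): (-9, 7, 6), (6, 5, -10), (-10, 15, 1), (1, 15, -10), (-10, 5, 6), (6, 7, -9), (-9, 11, 4), (4, 13, -6), (-6, 11, 6), (6, 13, -4), … (12 more)
river cycle of g (length 22): (6, 5, -10), (-10, 15, 1), (1, 15, -10), (-10, 5, 6), (6, 7, -9), (-9, 11, 4), (4, 13, -6), (-6, 11, 6), (6, 13, -4), (-4, 11, 9), … (12 more)
cycles coincide ⇒ equivalent

yes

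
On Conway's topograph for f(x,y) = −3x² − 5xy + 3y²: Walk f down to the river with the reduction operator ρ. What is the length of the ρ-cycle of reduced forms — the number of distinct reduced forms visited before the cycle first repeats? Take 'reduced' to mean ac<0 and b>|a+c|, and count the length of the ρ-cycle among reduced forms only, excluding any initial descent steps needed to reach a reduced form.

D = 61, ⌊√D⌋ = 7
descent: ρ → (3,5,-3)  [lands on river]
river: ρ → (-3,7,1)
river: ρ → (1,7,-3)
river: ρ → (-3,5,3)
river: ρ → (3,7,-1)
river: ρ → (-1,7,3)
ρ-cycle length = 6 (tail of 1 descent step not counted)

6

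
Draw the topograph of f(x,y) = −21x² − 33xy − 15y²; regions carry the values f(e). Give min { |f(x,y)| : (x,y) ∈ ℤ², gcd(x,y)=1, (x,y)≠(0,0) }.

translate: b→-9 (≡33 mod 42), so (21,33,15)→(21,-9,3)
flip: (21,-9,3)→(3,9,21)
translate: b→3 (≡9 mod 6), so (3,9,21)→(3,3,15)
reduced (well bottom): (3,3,15) with a≤c, −a<b≤a
well minimum |f| = |-3| = 3 (negative-definite)

3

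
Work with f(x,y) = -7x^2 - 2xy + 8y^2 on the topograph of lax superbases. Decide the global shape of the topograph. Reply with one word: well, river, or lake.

D = b²−4ac = (-2)² − 4·(-7)·8 = 228
D > 0 non-square ⇒ indefinite ⇒ periodic river

river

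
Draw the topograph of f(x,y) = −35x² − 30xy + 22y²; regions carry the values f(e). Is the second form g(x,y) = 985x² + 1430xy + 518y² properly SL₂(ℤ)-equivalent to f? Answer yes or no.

D₁ = 3980, D₂ = 3980
river cycle of f (length 16): (22, 30, -35), (-35, 40, 17), (17, 62, -2), (-2, 62, 17), (17, 40, -35), (-35, 30, 22), (22, 58, -7), (-7, 54, 38), (38, 22, -23), (-23, 24, 37), … (6 more)
river cycle of g (length 16): (-7, 58, 22), (22, 30, -35), (-35, 40, 17), (17, 62, -2), (-2, 62, 17), (17, 40, -35), (-35, 30, 22), (22, 58, -7), (-7, 54, 38), (38, 22, -23), … (6 more)
cycles coincide ⇒ equivalent

yes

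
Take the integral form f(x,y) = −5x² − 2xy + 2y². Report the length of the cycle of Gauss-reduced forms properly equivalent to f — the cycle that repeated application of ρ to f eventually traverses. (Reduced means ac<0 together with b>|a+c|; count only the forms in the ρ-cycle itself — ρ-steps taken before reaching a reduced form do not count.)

D = 44, ⌊√D⌋ = 6
descent: ρ → (2,6,-1)  [lands on river]
river: ρ → (-1,6,2)
ρ-cycle length = 2 (tail of 1 descent step not counted)

2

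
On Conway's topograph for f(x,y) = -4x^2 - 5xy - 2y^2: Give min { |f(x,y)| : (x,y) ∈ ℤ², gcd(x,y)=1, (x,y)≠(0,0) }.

translate: b→-3 (≡5 mod 8), so (4,5,2)→(4,-3,1)
flip: (4,-3,1)→(1,3,4)
translate: b→1 (≡3 mod 2), so (1,3,4)→(1,1,2)
reduced (well bottom): (1,1,2) with a≤c, −a<b≤a
well minimum |f| = |-1| = 1 (negative-definite)

1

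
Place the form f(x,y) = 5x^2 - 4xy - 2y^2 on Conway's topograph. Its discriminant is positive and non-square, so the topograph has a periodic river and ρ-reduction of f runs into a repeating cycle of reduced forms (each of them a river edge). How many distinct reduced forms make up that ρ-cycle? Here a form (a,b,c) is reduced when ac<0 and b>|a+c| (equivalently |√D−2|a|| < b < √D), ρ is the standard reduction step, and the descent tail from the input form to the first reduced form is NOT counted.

D = 56, ⌊√D⌋ = 7
descent: ρ → (-2,4,5)  [lands on river]
river: ρ → (5,6,-1)
river: ρ → (-1,6,5)
river: ρ → (5,4,-2)
ρ-cycle length = 4 (tail of 1 descent step not counted)

4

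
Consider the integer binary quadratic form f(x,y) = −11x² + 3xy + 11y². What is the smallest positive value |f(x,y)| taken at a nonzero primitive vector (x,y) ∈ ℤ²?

river: ρ → (11,19,-3)
river: ρ → (-3,17,17)
river: ρ → (17,17,-3)
river: ρ → (-3,19,11)
river: ρ → (11,3,-11)
river: ρ → (-11,19,3)
river: ρ → (3,17,-17)
river: ρ → (-17,17,3)
river: ρ → (3,19,-11)
river: ρ → (-11,3,11)
closes: descent 0, river 10
min |a| on river = 3

3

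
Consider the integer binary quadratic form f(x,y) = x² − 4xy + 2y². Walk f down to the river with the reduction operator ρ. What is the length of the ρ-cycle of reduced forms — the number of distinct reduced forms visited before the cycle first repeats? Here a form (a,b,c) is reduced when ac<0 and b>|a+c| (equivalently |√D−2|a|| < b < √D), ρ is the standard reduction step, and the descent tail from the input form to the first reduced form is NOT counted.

D = 8, ⌊√D⌋ = 2
descent: ρ → (2,0,-1)
descent: ρ → (-1,2,1)  [lands on river]
river: ρ → (1,2,-1)
ρ-cycle length = 2 (tail of 2 descent steps not counted)

2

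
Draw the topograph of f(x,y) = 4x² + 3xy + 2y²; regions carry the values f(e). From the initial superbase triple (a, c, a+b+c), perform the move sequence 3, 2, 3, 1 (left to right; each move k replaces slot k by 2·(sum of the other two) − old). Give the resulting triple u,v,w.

start (4,2,9) = (f(1,0),f(0,1),f(1,1))
replace slot 3: 2·(4+2) − 9 = 3 → (4,2,3)
replace slot 2: 2·(4+3) − 2 = 12 → (4,12,3)
replace slot 3: 2·(4+12) − 3 = 29 → (4,12,29)
replace slot 1: 2·(12+29) − 4 = 78 → (78,12,29)

78,12,29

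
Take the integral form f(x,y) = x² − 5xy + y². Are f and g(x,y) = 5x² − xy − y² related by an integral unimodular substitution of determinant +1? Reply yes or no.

D₁ = 21, D₂ = 21
river cycle of f (length 2): (1, 3, -3), (-3, 3, 1)
river cycle of g (length 2): (-1, 3, 3), (3, 3, -1)
cycles differ ⇒ inequivalent

no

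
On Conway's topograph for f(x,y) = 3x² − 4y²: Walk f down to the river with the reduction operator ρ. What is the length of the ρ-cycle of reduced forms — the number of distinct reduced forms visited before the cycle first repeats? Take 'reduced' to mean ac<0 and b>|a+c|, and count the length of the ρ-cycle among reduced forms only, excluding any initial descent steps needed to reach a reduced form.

D = 48, ⌊√D⌋ = 6
descent: ρ → (-4,0,3)
descent: ρ → (3,6,-1)  [lands on river]
river: ρ → (-1,6,3)
ρ-cycle length = 2 (tail of 2 descent steps not counted)

2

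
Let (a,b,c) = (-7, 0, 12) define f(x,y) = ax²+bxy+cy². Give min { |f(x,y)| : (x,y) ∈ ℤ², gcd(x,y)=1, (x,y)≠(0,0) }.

descent: ρ → (12,0,-7)
descent: ρ → (-7,14,5)  [lands on river]
river: ρ → (5,16,-4)
river: ρ → (-4,16,5)
river: ρ → (5,14,-7)
closes: descent 2, river 4
min |a| on river = 4

4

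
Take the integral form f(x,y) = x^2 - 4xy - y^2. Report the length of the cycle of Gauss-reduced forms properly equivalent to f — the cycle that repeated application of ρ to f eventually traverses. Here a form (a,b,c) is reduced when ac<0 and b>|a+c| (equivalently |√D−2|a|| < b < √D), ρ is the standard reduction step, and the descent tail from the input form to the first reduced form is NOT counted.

D = 20, ⌊√D⌋ = 4
descent: ρ → (-1,4,1)  [lands on river]
river: ρ → (1,4,-1)
ρ-cycle length = 2 (tail of 1 descent step not counted)

2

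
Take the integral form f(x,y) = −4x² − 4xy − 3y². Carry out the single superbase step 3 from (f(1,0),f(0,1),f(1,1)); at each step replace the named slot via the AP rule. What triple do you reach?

start (-4,-3,-11) = (f(1,0),f(0,1),f(1,1))
replace slot 3: 2·((-4)+(-3)) − (-11) = -3 → (-4,-3,-3)

-4,-3,-3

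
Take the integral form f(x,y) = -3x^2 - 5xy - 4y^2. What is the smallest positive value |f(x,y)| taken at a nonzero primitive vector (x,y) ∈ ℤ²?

translate: b→-1 (≡5 mod 6), so (3,5,4)→(3,-1,2)
flip: (3,-1,2)→(2,1,3)
reduced (well bottom): (2,1,3) with a≤c, −a<b≤a
well minimum |f| = |-2| = 2 (negative-definite)

2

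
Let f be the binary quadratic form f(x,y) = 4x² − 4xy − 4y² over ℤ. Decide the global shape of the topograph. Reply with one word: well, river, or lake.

D = b²−4ac = (-4)² − 4·4·(-4) = 80
D > 0 non-square ⇒ indefinite ⇒ periodic river

river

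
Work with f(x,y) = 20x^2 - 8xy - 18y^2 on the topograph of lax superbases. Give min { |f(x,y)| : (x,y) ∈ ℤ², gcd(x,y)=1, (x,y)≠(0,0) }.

descent: ρ → (-18,8,20)  [lands on river]
river: ρ → (20,32,-6)
river: ρ → (-6,28,30)
river: ρ → (30,32,-4)
river: ρ → (-4,32,30)
river: ρ → (30,28,-6)
river: ρ → (-6,32,20)
river: ρ → (20,8,-18)
river: ρ → (-18,28,10)
river: ρ → (10,32,-12)
river: ρ → (-12,16,26)
river: ρ → (26,36,-2)
river: ρ → (-2,36,26)
river: ρ → (26,16,-12)
river: ρ → (-12,32,10)
river: ρ → (10,28,-18)
closes: descent 1, river 16
min |a| on river = 2

2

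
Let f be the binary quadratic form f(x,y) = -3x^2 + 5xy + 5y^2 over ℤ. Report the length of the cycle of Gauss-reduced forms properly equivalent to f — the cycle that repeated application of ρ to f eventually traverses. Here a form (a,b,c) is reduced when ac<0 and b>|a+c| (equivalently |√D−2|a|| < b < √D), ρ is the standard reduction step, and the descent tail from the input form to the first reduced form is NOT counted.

D = 85, ⌊√D⌋ = 9
river: ρ → (5,5,-3)
river: ρ → (-3,7,3)
river: ρ → (3,5,-5)
river: ρ → (-5,5,3)
river: ρ → (3,7,-3)
river: ρ → (-3,5,5)
ρ-cycle length = 6 (tail of 0 descent steps not counted)

6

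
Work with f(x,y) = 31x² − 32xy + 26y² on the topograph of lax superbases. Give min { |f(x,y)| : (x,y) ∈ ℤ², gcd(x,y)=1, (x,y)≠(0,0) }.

translate: b→30 (≡-32 mod 62), so (31,-32,26)→(31,30,25)
flip: (31,30,25)→(25,-30,31)
translate: b→20 (≡-30 mod 50), so (25,-30,31)→(25,20,26)
reduced (well bottom): (25,20,26) with a≤c, −a<b≤a
well minimum = a = 25

25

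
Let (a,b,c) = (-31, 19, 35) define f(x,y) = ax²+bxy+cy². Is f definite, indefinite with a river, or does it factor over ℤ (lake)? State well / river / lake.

D = b²−4ac = 19² − 4·(-31)·35 = 4701
D > 0 non-square ⇒ indefinite ⇒ periodic river

river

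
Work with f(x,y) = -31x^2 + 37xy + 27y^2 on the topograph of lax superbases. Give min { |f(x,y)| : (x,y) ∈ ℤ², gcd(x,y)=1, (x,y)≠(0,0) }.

river: ρ → (27,17,-41)
river: ρ → (-41,65,3)
river: ρ → (3,67,-19)
river: ρ → (-19,47,33)
river: ρ → (33,19,-33)
river: ρ → (-33,47,19)
river: ρ → (19,67,-3)
river: ρ → (-3,65,41)
river: ρ → (41,17,-27)
river: ρ → (-27,37,31)
river: ρ → (31,25,-33)
river: ρ → (-33,41,23)
river: ρ → (23,51,-23)
river: ρ → (-23,41,33)
river: ρ → (33,25,-31)
river: ρ → (-31,37,27)
closes: descent 0, river 16
min |a| on river = 3

3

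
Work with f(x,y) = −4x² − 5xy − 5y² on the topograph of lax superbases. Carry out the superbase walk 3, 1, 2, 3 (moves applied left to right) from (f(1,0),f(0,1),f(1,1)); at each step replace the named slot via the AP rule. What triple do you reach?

start (-4,-5,-14) = (f(1,0),f(0,1),f(1,1))
replace slot 3: 2·((-4)+(-5)) − (-14) = -4 → (-4,-5,-4)
replace slot 1: 2·((-5)+(-4)) − (-4) = -14 → (-14,-5,-4)
replace slot 2: 2·((-14)+(-4)) − (-5) = -31 → (-14,-31,-4)
replace slot 3: 2·((-14)+(-31)) − (-4) = -86 → (-14,-31,-86)

-14,-31,-86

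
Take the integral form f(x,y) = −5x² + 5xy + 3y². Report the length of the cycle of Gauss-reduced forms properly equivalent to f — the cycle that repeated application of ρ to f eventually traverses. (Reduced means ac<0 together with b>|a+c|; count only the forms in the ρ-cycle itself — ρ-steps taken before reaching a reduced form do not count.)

D = 85, ⌊√D⌋ = 9
river: ρ → (3,7,-3)
river: ρ → (-3,5,5)
river: ρ → (5,5,-3)
river: ρ → (-3,7,3)
river: ρ → (3,5,-5)
river: ρ → (-5,5,3)
ρ-cycle length = 6 (tail of 0 descent steps not counted)

6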